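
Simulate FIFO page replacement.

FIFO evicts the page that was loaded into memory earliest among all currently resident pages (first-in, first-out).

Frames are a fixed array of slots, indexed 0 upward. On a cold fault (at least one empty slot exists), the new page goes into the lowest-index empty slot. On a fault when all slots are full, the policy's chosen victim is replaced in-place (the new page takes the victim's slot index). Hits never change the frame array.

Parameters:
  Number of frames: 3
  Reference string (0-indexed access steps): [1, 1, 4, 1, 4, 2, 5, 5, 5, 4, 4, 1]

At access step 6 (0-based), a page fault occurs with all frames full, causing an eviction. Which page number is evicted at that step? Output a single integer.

Step 0: ref 1 -> FAULT, frames=[1,-,-]
Step 1: ref 1 -> HIT, frames=[1,-,-]
Step 2: ref 4 -> FAULT, frames=[1,4,-]
Step 3: ref 1 -> HIT, frames=[1,4,-]
Step 4: ref 4 -> HIT, frames=[1,4,-]
Step 5: ref 2 -> FAULT, frames=[1,4,2]
Step 6: ref 5 -> FAULT, evict 1, frames=[5,4,2]
At step 6: evicted page 1

Answer: 1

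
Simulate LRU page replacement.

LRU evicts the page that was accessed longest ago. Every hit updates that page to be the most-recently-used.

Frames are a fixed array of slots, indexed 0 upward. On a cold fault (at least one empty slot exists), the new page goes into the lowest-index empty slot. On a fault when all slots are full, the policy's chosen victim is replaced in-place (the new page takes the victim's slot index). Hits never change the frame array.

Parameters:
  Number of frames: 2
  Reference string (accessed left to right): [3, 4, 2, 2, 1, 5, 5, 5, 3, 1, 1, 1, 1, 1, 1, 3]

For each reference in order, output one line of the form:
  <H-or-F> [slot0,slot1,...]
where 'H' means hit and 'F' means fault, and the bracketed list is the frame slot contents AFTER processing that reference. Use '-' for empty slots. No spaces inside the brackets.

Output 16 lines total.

F [3,-]
F [3,4]
F [2,4]
H [2,4]
F [2,1]
F [5,1]
H [5,1]
H [5,1]
F [5,3]
F [1,3]
H [1,3]
H [1,3]
H [1,3]
H [1,3]
H [1,3]
H [1,3]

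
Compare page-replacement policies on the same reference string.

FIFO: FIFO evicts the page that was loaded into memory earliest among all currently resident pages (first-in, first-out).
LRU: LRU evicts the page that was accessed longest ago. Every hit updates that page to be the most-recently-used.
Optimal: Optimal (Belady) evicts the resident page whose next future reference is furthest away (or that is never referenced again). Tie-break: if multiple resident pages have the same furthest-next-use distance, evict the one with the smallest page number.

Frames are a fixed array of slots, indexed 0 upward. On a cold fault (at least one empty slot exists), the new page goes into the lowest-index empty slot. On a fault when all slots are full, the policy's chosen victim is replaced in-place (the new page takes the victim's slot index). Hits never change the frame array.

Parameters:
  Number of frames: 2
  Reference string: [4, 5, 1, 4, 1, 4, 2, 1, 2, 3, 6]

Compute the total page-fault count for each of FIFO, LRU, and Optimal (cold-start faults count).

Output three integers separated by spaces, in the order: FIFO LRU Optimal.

--- FIFO ---
  step 0: ref 4 -> FAULT, frames=[4,-] (faults so far: 1)
  step 1: ref 5 -> FAULT, frames=[4,5] (faults so far: 2)
  step 2: ref 1 -> FAULT, evict 4, frames=[1,5] (faults so far: 3)
  step 3: ref 4 -> FAULT, evict 5, frames=[1,4] (faults so far: 4)
  step 4: ref 1 -> HIT, frames=[1,4] (faults so far: 4)
  step 5: ref 4 -> HIT, frames=[1,4] (faults so far: 4)
  step 6: ref 2 -> FAULT, evict 1, frames=[2,4] (faults so far: 5)
  step 7: ref 1 -> FAULT, evict 4, frames=[2,1] (faults so far: 6)
  step 8: ref 2 -> HIT, frames=[2,1] (faults so far: 6)
  step 9: ref 3 -> FAULT, evict 2, frames=[3,1] (faults so far: 7)
  step 10: ref 6 -> FAULT, evict 1, frames=[3,6] (faults so far: 8)
  FIFO total faults: 8
--- LRU ---
  step 0: ref 4 -> FAULT, frames=[4,-] (faults so far: 1)
  step 1: ref 5 -> FAULT, frames=[4,5] (faults so far: 2)
  step 2: ref 1 -> FAULT, evict 4, frames=[1,5] (faults so far: 3)
  step 3: ref 4 -> FAULT, evict 5, frames=[1,4] (faults so far: 4)
  step 4: ref 1 -> HIT, frames=[1,4] (faults so far: 4)
  step 5: ref 4 -> HIT, frames=[1,4] (faults so far: 4)
  step 6: ref 2 -> FAULT, evict 1, frames=[2,4] (faults so far: 5)
  step 7: ref 1 -> FAULT, evict 4, frames=[2,1] (faults so far: 6)
  step 8: ref 2 -> HIT, frames=[2,1] (faults so far: 6)
  step 9: ref 3 -> FAULT, evict 1, frames=[2,3] (faults so far: 7)
  step 10: ref 6 -> FAULT, evict 2, frames=[6,3] (faults so far: 8)
  LRU total faults: 8
--- Optimal ---
  step 0: ref 4 -> FAULT, frames=[4,-] (faults so far: 1)
  step 1: ref 5 -> FAULT, frames=[4,5] (faults so far: 2)
  step 2: ref 1 -> FAULT, evict 5, frames=[4,1] (faults so far: 3)
  step 3: ref 4 -> HIT, frames=[4,1] (faults so far: 3)
  step 4: ref 1 -> HIT, frames=[4,1] (faults so far: 3)
  step 5: ref 4 -> HIT, frames=[4,1] (faults so far: 3)
  step 6: ref 2 -> FAULT, evict 4, frames=[2,1] (faults so far: 4)
  step 7: ref 1 -> HIT, frames=[2,1] (faults so far: 4)
  step 8: ref 2 -> HIT, frames=[2,1] (faults so far: 4)
  step 9: ref 3 -> FAULT, evict 1, frames=[2,3] (faults so far: 5)
  step 10: ref 6 -> FAULT, evict 2, frames=[6,3] (faults so far: 6)
  Optimal total faults: 6

Answer: 8 8 6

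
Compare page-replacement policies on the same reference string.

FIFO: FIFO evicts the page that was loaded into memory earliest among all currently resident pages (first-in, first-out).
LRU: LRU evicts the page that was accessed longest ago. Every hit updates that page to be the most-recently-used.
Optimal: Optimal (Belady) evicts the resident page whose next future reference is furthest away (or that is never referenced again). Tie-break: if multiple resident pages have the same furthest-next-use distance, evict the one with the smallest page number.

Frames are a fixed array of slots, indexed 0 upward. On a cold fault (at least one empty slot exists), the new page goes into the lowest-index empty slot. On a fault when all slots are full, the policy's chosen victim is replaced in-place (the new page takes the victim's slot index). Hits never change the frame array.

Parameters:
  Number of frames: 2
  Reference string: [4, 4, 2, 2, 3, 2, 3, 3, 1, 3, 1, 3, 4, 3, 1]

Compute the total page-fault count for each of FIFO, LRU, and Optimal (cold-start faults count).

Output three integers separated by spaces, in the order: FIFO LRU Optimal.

--- FIFO ---
  step 0: ref 4 -> FAULT, frames=[4,-] (faults so far: 1)
  step 1: ref 4 -> HIT, frames=[4,-] (faults so far: 1)
  step 2: ref 2 -> FAULT, frames=[4,2] (faults so far: 2)
  step 3: ref 2 -> HIT, frames=[4,2] (faults so far: 2)
  step 4: ref 3 -> FAULT, evict 4, frames=[3,2] (faults so far: 3)
  step 5: ref 2 -> HIT, frames=[3,2] (faults so far: 3)
  step 6: ref 3 -> HIT, frames=[3,2] (faults so far: 3)
  step 7: ref 3 -> HIT, frames=[3,2] (faults so far: 3)
  step 8: ref 1 -> FAULT, evict 2, frames=[3,1] (faults so far: 4)
  step 9: ref 3 -> HIT, frames=[3,1] (faults so far: 4)
  step 10: ref 1 -> HIT, frames=[3,1] (faults so far: 4)
  step 11: ref 3 -> HIT, frames=[3,1] (faults so far: 4)
  step 12: ref 4 -> FAULT, evict 3, frames=[4,1] (faults so far: 5)
  step 13: ref 3 -> FAULT, evict 1, frames=[4,3] (faults so far: 6)
  step 14: ref 1 -> FAULT, evict 4, frames=[1,3] (faults so far: 7)
  FIFO total faults: 7
--- LRU ---
  step 0: ref 4 -> FAULT, frames=[4,-] (faults so far: 1)
  step 1: ref 4 -> HIT, frames=[4,-] (faults so far: 1)
  step 2: ref 2 -> FAULT, frames=[4,2] (faults so far: 2)
  step 3: ref 2 -> HIT, frames=[4,2] (faults so far: 2)
  step 4: ref 3 -> FAULT, evict 4, frames=[3,2] (faults so far: 3)
  step 5: ref 2 -> HIT, frames=[3,2] (faults so far: 3)
  step 6: ref 3 -> HIT, frames=[3,2] (faults so far: 3)
  step 7: ref 3 -> HIT, frames=[3,2] (faults so far: 3)
  step 8: ref 1 -> FAULT, evict 2, frames=[3,1] (faults so far: 4)
  step 9: ref 3 -> HIT, frames=[3,1] (faults so far: 4)
  step 10: ref 1 -> HIT, frames=[3,1] (faults so far: 4)
  step 11: ref 3 -> HIT, frames=[3,1] (faults so far: 4)
  step 12: ref 4 -> FAULT, evict 1, frames=[3,4] (faults so far: 5)
  step 13: ref 3 -> HIT, frames=[3,4] (faults so far: 5)
  step 14: ref 1 -> FAULT, evict 4, frames=[3,1] (faults so far: 6)
  LRU total faults: 6
--- Optimal ---
  step 0: ref 4 -> FAULT, frames=[4,-] (faults so far: 1)
  step 1: ref 4 -> HIT, frames=[4,-] (faults so far: 1)
  step 2: ref 2 -> FAULT, frames=[4,2] (faults so far: 2)
  step 3: ref 2 -> HIT, frames=[4,2] (faults so far: 2)
  step 4: ref 3 -> FAULT, evict 4, frames=[3,2] (faults so far: 3)
  step 5: ref 2 -> HIT, frames=[3,2] (faults so far: 3)
  step 6: ref 3 -> HIT, frames=[3,2] (faults so far: 3)
  step 7: ref 3 -> HIT, frames=[3,2] (faults so far: 3)
  step 8: ref 1 -> FAULT, evict 2, frames=[3,1] (faults so far: 4)
  step 9: ref 3 -> HIT, frames=[3,1] (faults so far: 4)
  step 10: ref 1 -> HIT, frames=[3,1] (faults so far: 4)
  step 11: ref 3 -> HIT, frames=[3,1] (faults so far: 4)
  step 12: ref 4 -> FAULT, evict 1, frames=[3,4] (faults so far: 5)
  step 13: ref 3 -> HIT, frames=[3,4] (faults so far: 5)
  step 14: ref 1 -> FAULT, evict 3, frames=[1,4] (faults so far: 6)
  Optimal total faults: 6

Answer: 7 6 6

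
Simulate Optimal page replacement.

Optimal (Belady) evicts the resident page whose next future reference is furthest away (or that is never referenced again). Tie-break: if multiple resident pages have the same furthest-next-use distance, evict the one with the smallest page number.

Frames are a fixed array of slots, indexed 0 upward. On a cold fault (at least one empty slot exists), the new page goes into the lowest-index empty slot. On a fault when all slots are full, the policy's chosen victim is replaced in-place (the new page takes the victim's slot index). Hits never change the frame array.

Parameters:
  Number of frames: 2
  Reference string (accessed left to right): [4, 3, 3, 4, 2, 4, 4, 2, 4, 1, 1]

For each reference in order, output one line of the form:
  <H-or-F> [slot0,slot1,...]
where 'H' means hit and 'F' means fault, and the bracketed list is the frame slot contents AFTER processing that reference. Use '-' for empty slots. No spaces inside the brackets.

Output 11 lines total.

F [4,-]
F [4,3]
H [4,3]
H [4,3]
F [4,2]
H [4,2]
H [4,2]
H [4,2]
H [4,2]
F [4,1]
H [4,1]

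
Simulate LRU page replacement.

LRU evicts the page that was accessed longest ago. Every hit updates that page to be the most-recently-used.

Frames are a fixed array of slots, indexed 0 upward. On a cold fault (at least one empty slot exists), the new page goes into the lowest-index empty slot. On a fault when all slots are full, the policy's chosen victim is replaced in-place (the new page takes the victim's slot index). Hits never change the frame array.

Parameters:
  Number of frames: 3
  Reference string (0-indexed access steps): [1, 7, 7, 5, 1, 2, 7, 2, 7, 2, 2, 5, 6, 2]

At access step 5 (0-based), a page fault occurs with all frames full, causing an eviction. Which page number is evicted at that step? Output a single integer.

Step 0: ref 1 -> FAULT, frames=[1,-,-]
Step 1: ref 7 -> FAULT, frames=[1,7,-]
Step 2: ref 7 -> HIT, frames=[1,7,-]
Step 3: ref 5 -> FAULT, frames=[1,7,5]
Step 4: ref 1 -> HIT, frames=[1,7,5]
Step 5: ref 2 -> FAULT, evict 7, frames=[1,2,5]
At step 5: evicted page 7

Answer: 7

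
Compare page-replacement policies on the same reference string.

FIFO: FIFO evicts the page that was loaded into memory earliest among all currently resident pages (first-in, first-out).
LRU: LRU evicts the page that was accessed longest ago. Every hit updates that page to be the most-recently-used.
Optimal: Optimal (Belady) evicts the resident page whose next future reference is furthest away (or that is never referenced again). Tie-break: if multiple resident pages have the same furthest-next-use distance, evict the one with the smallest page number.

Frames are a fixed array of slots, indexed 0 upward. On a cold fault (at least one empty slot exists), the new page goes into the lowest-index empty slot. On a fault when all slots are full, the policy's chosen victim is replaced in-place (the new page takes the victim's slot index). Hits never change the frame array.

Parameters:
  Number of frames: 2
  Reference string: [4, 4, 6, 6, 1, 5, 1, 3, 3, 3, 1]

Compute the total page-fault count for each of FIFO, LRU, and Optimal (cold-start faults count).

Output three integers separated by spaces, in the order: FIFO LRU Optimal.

--- FIFO ---
  step 0: ref 4 -> FAULT, frames=[4,-] (faults so far: 1)
  step 1: ref 4 -> HIT, frames=[4,-] (faults so far: 1)
  step 2: ref 6 -> FAULT, frames=[4,6] (faults so far: 2)
  step 3: ref 6 -> HIT, frames=[4,6] (faults so far: 2)
  step 4: ref 1 -> FAULT, evict 4, frames=[1,6] (faults so far: 3)
  step 5: ref 5 -> FAULT, evict 6, frames=[1,5] (faults so far: 4)
  step 6: ref 1 -> HIT, frames=[1,5] (faults so far: 4)
  step 7: ref 3 -> FAULT, evict 1, frames=[3,5] (faults so far: 5)
  step 8: ref 3 -> HIT, frames=[3,5] (faults so far: 5)
  step 9: ref 3 -> HIT, frames=[3,5] (faults so far: 5)
  step 10: ref 1 -> FAULT, evict 5, frames=[3,1] (faults so far: 6)
  FIFO total faults: 6
--- LRU ---
  step 0: ref 4 -> FAULT, frames=[4,-] (faults so far: 1)
  step 1: ref 4 -> HIT, frames=[4,-] (faults so far: 1)
  step 2: ref 6 -> FAULT, frames=[4,6] (faults so far: 2)
  step 3: ref 6 -> HIT, frames=[4,6] (faults so far: 2)
  step 4: ref 1 -> FAULT, evict 4, frames=[1,6] (faults so far: 3)
  step 5: ref 5 -> FAULT, evict 6, frames=[1,5] (faults so far: 4)
  step 6: ref 1 -> HIT, frames=[1,5] (faults so far: 4)
  step 7: ref 3 -> FAULT, evict 5, frames=[1,3] (faults so far: 5)
  step 8: ref 3 -> HIT, frames=[1,3] (faults so far: 5)
  step 9: ref 3 -> HIT, frames=[1,3] (faults so far: 5)
  step 10: ref 1 -> HIT, frames=[1,3] (faults so far: 5)
  LRU total faults: 5
--- Optimal ---
  step 0: ref 4 -> FAULT, frames=[4,-] (faults so far: 1)
  step 1: ref 4 -> HIT, frames=[4,-] (faults so far: 1)
  step 2: ref 6 -> FAULT, frames=[4,6] (faults so far: 2)
  step 3: ref 6 -> HIT, frames=[4,6] (faults so far: 2)
  step 4: ref 1 -> FAULT, evict 4, frames=[1,6] (faults so far: 3)
  step 5: ref 5 -> FAULT, evict 6, frames=[1,5] (faults so far: 4)
  step 6: ref 1 -> HIT, frames=[1,5] (faults so far: 4)
  step 7: ref 3 -> FAULT, evict 5, frames=[1,3] (faults so far: 5)
  step 8: ref 3 -> HIT, frames=[1,3] (faults so far: 5)
  step 9: ref 3 -> HIT, frames=[1,3] (faults so far: 5)
  step 10: ref 1 -> HIT, frames=[1,3] (faults so far: 5)
  Optimal total faults: 5

Answer: 6 5 5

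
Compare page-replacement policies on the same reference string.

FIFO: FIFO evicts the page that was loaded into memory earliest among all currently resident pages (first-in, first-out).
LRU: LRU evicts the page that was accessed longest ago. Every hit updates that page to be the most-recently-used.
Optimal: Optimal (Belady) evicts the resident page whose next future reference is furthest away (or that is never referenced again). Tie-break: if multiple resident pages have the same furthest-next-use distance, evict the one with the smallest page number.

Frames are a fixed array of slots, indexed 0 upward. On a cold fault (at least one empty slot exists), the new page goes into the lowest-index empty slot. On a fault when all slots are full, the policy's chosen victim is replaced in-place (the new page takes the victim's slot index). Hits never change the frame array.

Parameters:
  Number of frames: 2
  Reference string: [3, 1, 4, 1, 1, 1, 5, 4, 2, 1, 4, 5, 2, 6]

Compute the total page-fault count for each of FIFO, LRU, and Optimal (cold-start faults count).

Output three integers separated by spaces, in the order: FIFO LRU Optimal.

Answer: 10 11 9

Derivation:
--- FIFO ---
  step 0: ref 3 -> FAULT, frames=[3,-] (faults so far: 1)
  step 1: ref 1 -> FAULT, frames=[3,1] (faults so far: 2)
  step 2: ref 4 -> FAULT, evict 3, frames=[4,1] (faults so far: 3)
  step 3: ref 1 -> HIT, frames=[4,1] (faults so far: 3)
  step 4: ref 1 -> HIT, frames=[4,1] (faults so far: 3)
  step 5: ref 1 -> HIT, frames=[4,1] (faults so far: 3)
  step 6: ref 5 -> FAULT, evict 1, frames=[4,5] (faults so far: 4)
  step 7: ref 4 -> HIT, frames=[4,5] (faults so far: 4)
  step 8: ref 2 -> FAULT, evict 4, frames=[2,5] (faults so far: 5)
  step 9: ref 1 -> FAULT, evict 5, frames=[2,1] (faults so far: 6)
  step 10: ref 4 -> FAULT, evict 2, frames=[4,1] (faults so far: 7)
  step 11: ref 5 -> FAULT, evict 1, frames=[4,5] (faults so far: 8)
  step 12: ref 2 -> FAULT, evict 4, frames=[2,5] (faults so far: 9)
  step 13: ref 6 -> FAULT, evict 5, frames=[2,6] (faults so far: 10)
  FIFO total faults: 10
--- LRU ---
  step 0: ref 3 -> FAULT, frames=[3,-] (faults so far: 1)
  step 1: ref 1 -> FAULT, frames=[3,1] (faults so far: 2)
  step 2: ref 4 -> FAULT, evict 3, frames=[4,1] (faults so far: 3)
  step 3: ref 1 -> HIT, frames=[4,1] (faults so far: 3)
  step 4: ref 1 -> HIT, frames=[4,1] (faults so far: 3)
  step 5: ref 1 -> HIT, frames=[4,1] (faults so far: 3)
  step 6: ref 5 -> FAULT, evict 4, frames=[5,1] (faults so far: 4)
  step 7: ref 4 -> FAULT, evict 1, frames=[5,4] (faults so far: 5)
  step 8: ref 2 -> FAULT, evict 5, frames=[2,4] (faults so far: 6)
  step 9: ref 1 -> FAULT, evict 4, frames=[2,1] (faults so far: 7)
  step 10: ref 4 -> FAULT, evict 2, frames=[4,1] (faults so far: 8)
  step 11: ref 5 -> FAULT, evict 1, frames=[4,5] (faults so far: 9)
  step 12: ref 2 -> FAULT, evict 4, frames=[2,5] (faults so far: 10)
  step 13: ref 6 -> FAULT, evict 5, frames=[2,6] (faults so far: 11)
  LRU total faults: 11
--- Optimal ---
  step 0: ref 3 -> FAULT, frames=[3,-] (faults so far: 1)
  step 1: ref 1 -> FAULT, frames=[3,1] (faults so far: 2)
  step 2: ref 4 -> FAULT, evict 3, frames=[4,1] (faults so far: 3)
  step 3: ref 1 -> HIT, frames=[4,1] (faults so far: 3)
  step 4: ref 1 -> HIT, frames=[4,1] (faults so far: 3)
  step 5: ref 1 -> HIT, frames=[4,1] (faults so far: 3)
  step 6: ref 5 -> FAULT, evict 1, frames=[4,5] (faults so far: 4)
  step 7: ref 4 -> HIT, frames=[4,5] (faults so far: 4)
  step 8: ref 2 -> FAULT, evict 5, frames=[4,2] (faults so far: 5)
  step 9: ref 1 -> FAULT, evict 2, frames=[4,1] (faults so far: 6)
  step 10: ref 4 -> HIT, frames=[4,1] (faults so far: 6)
  step 11: ref 5 -> FAULT, evict 1, frames=[4,5] (faults so far: 7)
  step 12: ref 2 -> FAULT, evict 4, frames=[2,5] (faults so far: 8)
  step 13: ref 6 -> FAULT, evict 2, frames=[6,5] (faults so far: 9)
  Optimal total faults: 9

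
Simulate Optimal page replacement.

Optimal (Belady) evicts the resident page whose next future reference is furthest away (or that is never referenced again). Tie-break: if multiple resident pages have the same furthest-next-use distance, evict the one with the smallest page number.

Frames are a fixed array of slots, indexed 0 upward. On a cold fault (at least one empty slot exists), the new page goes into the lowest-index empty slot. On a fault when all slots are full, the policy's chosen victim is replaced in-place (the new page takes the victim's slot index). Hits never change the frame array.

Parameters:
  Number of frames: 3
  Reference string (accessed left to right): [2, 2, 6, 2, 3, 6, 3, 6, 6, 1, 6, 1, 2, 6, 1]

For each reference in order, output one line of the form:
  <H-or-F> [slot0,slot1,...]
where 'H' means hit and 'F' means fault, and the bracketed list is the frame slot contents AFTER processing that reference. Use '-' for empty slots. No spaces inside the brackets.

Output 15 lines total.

F [2,-,-]
H [2,-,-]
F [2,6,-]
H [2,6,-]
F [2,6,3]
H [2,6,3]
H [2,6,3]
H [2,6,3]
H [2,6,3]
F [2,6,1]
H [2,6,1]
H [2,6,1]
H [2,6,1]
H [2,6,1]
H [2,6,1]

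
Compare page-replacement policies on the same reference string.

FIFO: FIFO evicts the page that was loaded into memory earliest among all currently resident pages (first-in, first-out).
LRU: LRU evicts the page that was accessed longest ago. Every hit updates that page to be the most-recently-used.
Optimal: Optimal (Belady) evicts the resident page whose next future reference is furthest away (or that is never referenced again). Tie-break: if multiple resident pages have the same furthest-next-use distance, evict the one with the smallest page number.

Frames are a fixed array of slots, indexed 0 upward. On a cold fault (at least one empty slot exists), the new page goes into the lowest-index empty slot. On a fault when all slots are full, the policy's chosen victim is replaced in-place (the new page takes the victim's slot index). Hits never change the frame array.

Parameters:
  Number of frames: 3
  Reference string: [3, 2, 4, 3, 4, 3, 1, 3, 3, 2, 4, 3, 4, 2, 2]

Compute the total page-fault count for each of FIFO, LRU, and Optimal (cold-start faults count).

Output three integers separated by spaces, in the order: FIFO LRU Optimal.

--- FIFO ---
  step 0: ref 3 -> FAULT, frames=[3,-,-] (faults so far: 1)
  step 1: ref 2 -> FAULT, frames=[3,2,-] (faults so far: 2)
  step 2: ref 4 -> FAULT, frames=[3,2,4] (faults so far: 3)
  step 3: ref 3 -> HIT, frames=[3,2,4] (faults so far: 3)
  step 4: ref 4 -> HIT, frames=[3,2,4] (faults so far: 3)
  step 5: ref 3 -> HIT, frames=[3,2,4] (faults so far: 3)
  step 6: ref 1 -> FAULT, evict 3, frames=[1,2,4] (faults so far: 4)
  step 7: ref 3 -> FAULT, evict 2, frames=[1,3,4] (faults so far: 5)
  step 8: ref 3 -> HIT, frames=[1,3,4] (faults so far: 5)
  step 9: ref 2 -> FAULT, evict 4, frames=[1,3,2] (faults so far: 6)
  step 10: ref 4 -> FAULT, evict 1, frames=[4,3,2] (faults so far: 7)
  step 11: ref 3 -> HIT, frames=[4,3,2] (faults so far: 7)
  step 12: ref 4 -> HIT, frames=[4,3,2] (faults so far: 7)
  step 13: ref 2 -> HIT, frames=[4,3,2] (faults so far: 7)
  step 14: ref 2 -> HIT, frames=[4,3,2] (faults so far: 7)
  FIFO total faults: 7
--- LRU ---
  step 0: ref 3 -> FAULT, frames=[3,-,-] (faults so far: 1)
  step 1: ref 2 -> FAULT, frames=[3,2,-] (faults so far: 2)
  step 2: ref 4 -> FAULT, frames=[3,2,4] (faults so far: 3)
  step 3: ref 3 -> HIT, frames=[3,2,4] (faults so far: 3)
  step 4: ref 4 -> HIT, frames=[3,2,4] (faults so far: 3)
  step 5: ref 3 -> HIT, frames=[3,2,4] (faults so far: 3)
  step 6: ref 1 -> FAULT, evict 2, frames=[3,1,4] (faults so far: 4)
  step 7: ref 3 -> HIT, frames=[3,1,4] (faults so far: 4)
  step 8: ref 3 -> HIT, frames=[3,1,4] (faults so far: 4)
  step 9: ref 2 -> FAULT, evict 4, frames=[3,1,2] (faults so far: 5)
  step 10: ref 4 -> FAULT, evict 1, frames=[3,4,2] (faults so far: 6)
  step 11: ref 3 -> HIT, frames=[3,4,2] (faults so far: 6)
  step 12: ref 4 -> HIT, frames=[3,4,2] (faults so far: 6)
  step 13: ref 2 -> HIT, frames=[3,4,2] (faults so far: 6)
  step 14: ref 2 -> HIT, frames=[3,4,2] (faults so far: 6)
  LRU total faults: 6
--- Optimal ---
  step 0: ref 3 -> FAULT, frames=[3,-,-] (faults so far: 1)
  step 1: ref 2 -> FAULT, frames=[3,2,-] (faults so far: 2)
  step 2: ref 4 -> FAULT, frames=[3,2,4] (faults so far: 3)
  step 3: ref 3 -> HIT, frames=[3,2,4] (faults so far: 3)
  step 4: ref 4 -> HIT, frames=[3,2,4] (faults so far: 3)
  step 5: ref 3 -> HIT, frames=[3,2,4] (faults so far: 3)
  step 6: ref 1 -> FAULT, evict 4, frames=[3,2,1] (faults so far: 4)
  step 7: ref 3 -> HIT, frames=[3,2,1] (faults so far: 4)
  step 8: ref 3 -> HIT, frames=[3,2,1] (faults so far: 4)
  step 9: ref 2 -> HIT, frames=[3,2,1] (faults so far: 4)
  step 10: ref 4 -> FAULT, evict 1, frames=[3,2,4] (faults so far: 5)
  step 11: ref 3 -> HIT, frames=[3,2,4] (faults so far: 5)
  step 12: ref 4 -> HIT, frames=[3,2,4] (faults so far: 5)
  step 13: ref 2 -> HIT, frames=[3,2,4] (faults so far: 5)
  step 14: ref 2 -> HIT, frames=[3,2,4] (faults so far: 5)
  Optimal total faults: 5

Answer: 7 6 5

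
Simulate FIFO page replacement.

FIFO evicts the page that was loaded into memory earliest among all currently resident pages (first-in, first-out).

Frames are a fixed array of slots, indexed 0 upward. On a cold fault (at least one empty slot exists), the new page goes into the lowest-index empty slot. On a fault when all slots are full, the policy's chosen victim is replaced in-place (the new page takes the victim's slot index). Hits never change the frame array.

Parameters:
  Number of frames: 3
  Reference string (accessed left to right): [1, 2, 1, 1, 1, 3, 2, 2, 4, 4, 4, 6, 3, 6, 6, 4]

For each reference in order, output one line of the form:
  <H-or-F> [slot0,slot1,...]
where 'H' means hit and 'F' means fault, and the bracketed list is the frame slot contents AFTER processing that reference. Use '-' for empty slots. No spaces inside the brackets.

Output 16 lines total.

F [1,-,-]
F [1,2,-]
H [1,2,-]
H [1,2,-]
H [1,2,-]
F [1,2,3]
H [1,2,3]
H [1,2,3]
F [4,2,3]
H [4,2,3]
H [4,2,3]
F [4,6,3]
H [4,6,3]
H [4,6,3]
H [4,6,3]
H [4,6,3]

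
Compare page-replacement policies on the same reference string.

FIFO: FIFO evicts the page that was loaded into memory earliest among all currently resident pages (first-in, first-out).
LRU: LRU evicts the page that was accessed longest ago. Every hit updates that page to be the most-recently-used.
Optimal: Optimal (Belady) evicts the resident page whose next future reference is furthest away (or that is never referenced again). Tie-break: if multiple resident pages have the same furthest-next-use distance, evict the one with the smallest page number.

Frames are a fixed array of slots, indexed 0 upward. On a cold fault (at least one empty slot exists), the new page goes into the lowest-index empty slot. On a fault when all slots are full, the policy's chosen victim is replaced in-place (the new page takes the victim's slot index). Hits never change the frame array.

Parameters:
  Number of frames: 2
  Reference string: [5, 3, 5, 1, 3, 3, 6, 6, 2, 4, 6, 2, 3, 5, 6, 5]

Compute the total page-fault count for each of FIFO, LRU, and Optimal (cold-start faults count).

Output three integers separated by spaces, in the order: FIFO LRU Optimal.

--- FIFO ---
  step 0: ref 5 -> FAULT, frames=[5,-] (faults so far: 1)
  step 1: ref 3 -> FAULT, frames=[5,3] (faults so far: 2)
  step 2: ref 5 -> HIT, frames=[5,3] (faults so far: 2)
  step 3: ref 1 -> FAULT, evict 5, frames=[1,3] (faults so far: 3)
  step 4: ref 3 -> HIT, frames=[1,3] (faults so far: 3)
  step 5: ref 3 -> HIT, frames=[1,3] (faults so far: 3)
  step 6: ref 6 -> FAULT, evict 3, frames=[1,6] (faults so far: 4)
  step 7: ref 6 -> HIT, frames=[1,6] (faults so far: 4)
  step 8: ref 2 -> FAULT, evict 1, frames=[2,6] (faults so far: 5)
  step 9: ref 4 -> FAULT, evict 6, frames=[2,4] (faults so far: 6)
  step 10: ref 6 -> FAULT, evict 2, frames=[6,4] (faults so far: 7)
  step 11: ref 2 -> FAULT, evict 4, frames=[6,2] (faults so far: 8)
  step 12: ref 3 -> FAULT, evict 6, frames=[3,2] (faults so far: 9)
  step 13: ref 5 -> FAULT, evict 2, frames=[3,5] (faults so far: 10)
  step 14: ref 6 -> FAULT, evict 3, frames=[6,5] (faults so far: 11)
  step 15: ref 5 -> HIT, frames=[6,5] (faults so far: 11)
  FIFO total faults: 11
--- LRU ---
  step 0: ref 5 -> FAULT, frames=[5,-] (faults so far: 1)
  step 1: ref 3 -> FAULT, frames=[5,3] (faults so far: 2)
  step 2: ref 5 -> HIT, frames=[5,3] (faults so far: 2)
  step 3: ref 1 -> FAULT, evict 3, frames=[5,1] (faults so far: 3)
  step 4: ref 3 -> FAULT, evict 5, frames=[3,1] (faults so far: 4)
  step 5: ref 3 -> HIT, frames=[3,1] (faults so far: 4)
  step 6: ref 6 -> FAULT, evict 1, frames=[3,6] (faults so far: 5)
  step 7: ref 6 -> HIT, frames=[3,6] (faults so far: 5)
  step 8: ref 2 -> FAULT, evict 3, frames=[2,6] (faults so far: 6)
  step 9: ref 4 -> FAULT, evict 6, frames=[2,4] (faults so far: 7)
  step 10: ref 6 -> FAULT, evict 2, frames=[6,4] (faults so far: 8)
  step 11: ref 2 -> FAULT, evict 4, frames=[6,2] (faults so far: 9)
  step 12: ref 3 -> FAULT, evict 6, frames=[3,2] (faults so far: 10)
  step 13: ref 5 -> FAULT, evict 2, frames=[3,5] (faults so far: 11)
  step 14: ref 6 -> FAULT, evict 3, frames=[6,5] (faults so far: 12)
  step 15: ref 5 -> HIT, frames=[6,5] (faults so far: 12)
  LRU total faults: 12
--- Optimal ---
  step 0: ref 5 -> FAULT, frames=[5,-] (faults so far: 1)
  step 1: ref 3 -> FAULT, frames=[5,3] (faults so far: 2)
  step 2: ref 5 -> HIT, frames=[5,3] (faults so far: 2)
  step 3: ref 1 -> FAULT, evict 5, frames=[1,3] (faults so far: 3)
  step 4: ref 3 -> HIT, frames=[1,3] (faults so far: 3)
  step 5: ref 3 -> HIT, frames=[1,3] (faults so far: 3)
  step 6: ref 6 -> FAULT, evict 1, frames=[6,3] (faults so far: 4)
  step 7: ref 6 -> HIT, frames=[6,3] (faults so far: 4)
  step 8: ref 2 -> FAULT, evict 3, frames=[6,2] (faults so far: 5)
  step 9: ref 4 -> FAULT, evict 2, frames=[6,4] (faults so far: 6)
  step 10: ref 6 -> HIT, frames=[6,4] (faults so far: 6)
  step 11: ref 2 -> FAULT, evict 4, frames=[6,2] (faults so far: 7)
  step 12: ref 3 -> FAULT, evict 2, frames=[6,3] (faults so far: 8)
  step 13: ref 5 -> FAULT, evict 3, frames=[6,5] (faults so far: 9)
  step 14: ref 6 -> HIT, frames=[6,5] (faults so far: 9)
  step 15: ref 5 -> HIT, frames=[6,5] (faults so far: 9)
  Optimal total faults: 9

Answer: 11 12 9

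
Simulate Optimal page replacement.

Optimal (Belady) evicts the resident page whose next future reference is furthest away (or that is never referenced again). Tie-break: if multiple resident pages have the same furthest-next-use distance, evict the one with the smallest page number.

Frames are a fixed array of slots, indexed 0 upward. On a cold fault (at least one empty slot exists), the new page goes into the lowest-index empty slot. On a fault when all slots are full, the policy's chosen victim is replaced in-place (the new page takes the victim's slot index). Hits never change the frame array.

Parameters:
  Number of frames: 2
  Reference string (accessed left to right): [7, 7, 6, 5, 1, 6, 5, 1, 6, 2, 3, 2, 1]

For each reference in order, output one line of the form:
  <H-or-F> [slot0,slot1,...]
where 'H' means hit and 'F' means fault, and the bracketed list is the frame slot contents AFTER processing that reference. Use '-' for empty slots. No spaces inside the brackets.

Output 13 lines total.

F [7,-]
H [7,-]
F [7,6]
F [5,6]
F [1,6]
H [1,6]
F [1,5]
H [1,5]
F [1,6]
F [1,2]
F [3,2]
H [3,2]
F [3,1]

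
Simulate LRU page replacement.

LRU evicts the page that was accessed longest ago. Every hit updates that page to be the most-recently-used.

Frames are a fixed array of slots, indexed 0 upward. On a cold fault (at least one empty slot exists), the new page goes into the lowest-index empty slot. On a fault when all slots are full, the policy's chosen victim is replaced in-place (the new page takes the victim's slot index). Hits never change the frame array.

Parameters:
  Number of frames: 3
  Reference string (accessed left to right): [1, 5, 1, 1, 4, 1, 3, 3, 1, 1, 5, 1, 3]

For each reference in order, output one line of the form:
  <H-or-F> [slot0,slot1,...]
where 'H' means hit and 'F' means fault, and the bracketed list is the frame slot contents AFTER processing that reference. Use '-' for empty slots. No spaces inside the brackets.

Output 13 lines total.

F [1,-,-]
F [1,5,-]
H [1,5,-]
H [1,5,-]
F [1,5,4]
H [1,5,4]
F [1,3,4]
H [1,3,4]
H [1,3,4]
H [1,3,4]
F [1,3,5]
H [1,3,5]
H [1,3,5]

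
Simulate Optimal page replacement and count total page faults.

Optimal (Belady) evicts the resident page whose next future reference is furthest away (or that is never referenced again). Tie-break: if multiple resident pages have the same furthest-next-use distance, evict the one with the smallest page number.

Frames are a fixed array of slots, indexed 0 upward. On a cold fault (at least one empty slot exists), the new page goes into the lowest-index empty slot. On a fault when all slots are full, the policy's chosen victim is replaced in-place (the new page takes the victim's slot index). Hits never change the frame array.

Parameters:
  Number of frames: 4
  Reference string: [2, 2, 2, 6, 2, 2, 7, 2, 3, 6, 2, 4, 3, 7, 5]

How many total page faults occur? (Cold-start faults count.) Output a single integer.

Answer: 6

Derivation:
Step 0: ref 2 → FAULT, frames=[2,-,-,-]
Step 1: ref 2 → HIT, frames=[2,-,-,-]
Step 2: ref 2 → HIT, frames=[2,-,-,-]
Step 3: ref 6 → FAULT, frames=[2,6,-,-]
Step 4: ref 2 → HIT, frames=[2,6,-,-]
Step 5: ref 2 → HIT, frames=[2,6,-,-]
Step 6: ref 7 → FAULT, frames=[2,6,7,-]
Step 7: ref 2 → HIT, frames=[2,6,7,-]
Step 8: ref 3 → FAULT, frames=[2,6,7,3]
Step 9: ref 6 → HIT, frames=[2,6,7,3]
Step 10: ref 2 → HIT, frames=[2,6,7,3]
Step 11: ref 4 → FAULT (evict 2), frames=[4,6,7,3]
Step 12: ref 3 → HIT, frames=[4,6,7,3]
Step 13: ref 7 → HIT, frames=[4,6,7,3]
Step 14: ref 5 → FAULT (evict 3), frames=[4,6,7,5]
Total faults: 6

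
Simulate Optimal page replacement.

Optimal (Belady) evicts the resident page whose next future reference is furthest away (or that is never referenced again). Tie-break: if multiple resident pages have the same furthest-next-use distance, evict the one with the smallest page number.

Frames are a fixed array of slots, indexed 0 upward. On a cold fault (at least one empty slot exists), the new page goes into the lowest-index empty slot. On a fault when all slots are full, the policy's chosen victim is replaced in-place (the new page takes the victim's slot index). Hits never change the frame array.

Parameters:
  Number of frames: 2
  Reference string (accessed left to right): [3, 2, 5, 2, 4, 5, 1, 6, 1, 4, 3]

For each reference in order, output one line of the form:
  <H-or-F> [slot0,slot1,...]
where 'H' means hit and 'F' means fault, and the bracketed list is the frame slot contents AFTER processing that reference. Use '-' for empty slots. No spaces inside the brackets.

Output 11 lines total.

F [3,-]
F [3,2]
F [5,2]
H [5,2]
F [5,4]
H [5,4]
F [1,4]
F [1,6]
H [1,6]
F [4,6]
F [3,6]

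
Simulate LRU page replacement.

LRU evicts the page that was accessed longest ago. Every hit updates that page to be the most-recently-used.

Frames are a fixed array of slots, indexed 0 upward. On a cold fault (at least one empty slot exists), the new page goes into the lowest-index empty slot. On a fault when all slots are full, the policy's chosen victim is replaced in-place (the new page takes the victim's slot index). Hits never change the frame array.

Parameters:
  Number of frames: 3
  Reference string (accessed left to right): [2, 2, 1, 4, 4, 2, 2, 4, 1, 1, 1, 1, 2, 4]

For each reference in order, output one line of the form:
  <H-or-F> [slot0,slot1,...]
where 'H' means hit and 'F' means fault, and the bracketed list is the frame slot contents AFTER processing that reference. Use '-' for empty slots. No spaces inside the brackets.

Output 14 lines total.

F [2,-,-]
H [2,-,-]
F [2,1,-]
F [2,1,4]
H [2,1,4]
H [2,1,4]
H [2,1,4]
H [2,1,4]
H [2,1,4]
H [2,1,4]
H [2,1,4]
H [2,1,4]
H [2,1,4]
H [2,1,4]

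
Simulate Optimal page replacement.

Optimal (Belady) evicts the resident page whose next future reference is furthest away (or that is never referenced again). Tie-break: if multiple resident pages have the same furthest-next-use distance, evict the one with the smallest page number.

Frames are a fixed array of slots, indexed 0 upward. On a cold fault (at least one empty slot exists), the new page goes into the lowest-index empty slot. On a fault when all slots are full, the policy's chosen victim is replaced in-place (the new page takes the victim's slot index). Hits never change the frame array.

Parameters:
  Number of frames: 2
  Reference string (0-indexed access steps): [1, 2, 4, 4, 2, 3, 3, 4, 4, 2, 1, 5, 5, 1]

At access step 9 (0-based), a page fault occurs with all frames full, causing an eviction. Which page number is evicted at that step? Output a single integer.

Step 0: ref 1 -> FAULT, frames=[1,-]
Step 1: ref 2 -> FAULT, frames=[1,2]
Step 2: ref 4 -> FAULT, evict 1, frames=[4,2]
Step 3: ref 4 -> HIT, frames=[4,2]
Step 4: ref 2 -> HIT, frames=[4,2]
Step 5: ref 3 -> FAULT, evict 2, frames=[4,3]
Step 6: ref 3 -> HIT, frames=[4,3]
Step 7: ref 4 -> HIT, frames=[4,3]
Step 8: ref 4 -> HIT, frames=[4,3]
Step 9: ref 2 -> FAULT, evict 3, frames=[4,2]
At step 9: evicted page 3

Answer: 3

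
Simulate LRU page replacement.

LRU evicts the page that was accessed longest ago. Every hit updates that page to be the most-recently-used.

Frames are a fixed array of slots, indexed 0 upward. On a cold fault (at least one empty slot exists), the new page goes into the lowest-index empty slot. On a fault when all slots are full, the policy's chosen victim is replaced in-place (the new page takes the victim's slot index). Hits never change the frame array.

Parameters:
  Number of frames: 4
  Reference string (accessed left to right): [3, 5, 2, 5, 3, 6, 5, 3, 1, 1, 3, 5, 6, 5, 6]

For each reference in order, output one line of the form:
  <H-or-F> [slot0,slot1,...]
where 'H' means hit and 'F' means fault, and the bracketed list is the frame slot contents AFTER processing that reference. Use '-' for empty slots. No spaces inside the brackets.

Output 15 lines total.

F [3,-,-,-]
F [3,5,-,-]
F [3,5,2,-]
H [3,5,2,-]
H [3,5,2,-]
F [3,5,2,6]
H [3,5,2,6]
H [3,5,2,6]
F [3,5,1,6]
H [3,5,1,6]
H [3,5,1,6]
H [3,5,1,6]
H [3,5,1,6]
H [3,5,1,6]
H [3,5,1,6]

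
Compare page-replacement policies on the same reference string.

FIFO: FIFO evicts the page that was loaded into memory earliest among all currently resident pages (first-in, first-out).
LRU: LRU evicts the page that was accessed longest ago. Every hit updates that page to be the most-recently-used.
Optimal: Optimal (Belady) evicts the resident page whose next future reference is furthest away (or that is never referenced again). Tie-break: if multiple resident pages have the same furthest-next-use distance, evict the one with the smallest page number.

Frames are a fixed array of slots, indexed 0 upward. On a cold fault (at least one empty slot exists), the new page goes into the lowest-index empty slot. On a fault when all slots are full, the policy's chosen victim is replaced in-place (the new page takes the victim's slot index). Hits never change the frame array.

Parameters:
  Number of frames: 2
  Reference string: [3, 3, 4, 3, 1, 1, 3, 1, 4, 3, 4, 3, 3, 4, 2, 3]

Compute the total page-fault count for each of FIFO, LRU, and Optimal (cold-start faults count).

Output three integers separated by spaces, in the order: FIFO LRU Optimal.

Answer: 7 7 5

Derivation:
--- FIFO ---
  step 0: ref 3 -> FAULT, frames=[3,-] (faults so far: 1)
  step 1: ref 3 -> HIT, frames=[3,-] (faults so far: 1)
  step 2: ref 4 -> FAULT, frames=[3,4] (faults so far: 2)
  step 3: ref 3 -> HIT, frames=[3,4] (faults so far: 2)
  step 4: ref 1 -> FAULT, evict 3, frames=[1,4] (faults so far: 3)
  step 5: ref 1 -> HIT, frames=[1,4] (faults so far: 3)
  step 6: ref 3 -> FAULT, evict 4, frames=[1,3] (faults so far: 4)
  step 7: ref 1 -> HIT, frames=[1,3] (faults so far: 4)
  step 8: ref 4 -> FAULT, evict 1, frames=[4,3] (faults so far: 5)
  step 9: ref 3 -> HIT, frames=[4,3] (faults so far: 5)
  step 10: ref 4 -> HIT, frames=[4,3] (faults so far: 5)
  step 11: ref 3 -> HIT, frames=[4,3] (faults so far: 5)
  step 12: ref 3 -> HIT, frames=[4,3] (faults so far: 5)
  step 13: ref 4 -> HIT, frames=[4,3] (faults so far: 5)
  step 14: ref 2 -> FAULT, evict 3, frames=[4,2] (faults so far: 6)
  step 15: ref 3 -> FAULT, evict 4, frames=[3,2] (faults so far: 7)
  FIFO total faults: 7
--- LRU ---
  step 0: ref 3 -> FAULT, frames=[3,-] (faults so far: 1)
  step 1: ref 3 -> HIT, frames=[3,-] (faults so far: 1)
  step 2: ref 4 -> FAULT, frames=[3,4] (faults so far: 2)
  step 3: ref 3 -> HIT, frames=[3,4] (faults so far: 2)
  step 4: ref 1 -> FAULT, evict 4, frames=[3,1] (faults so far: 3)
  step 5: ref 1 -> HIT, frames=[3,1] (faults so far: 3)
  step 6: ref 3 -> HIT, frames=[3,1] (faults so far: 3)
  step 7: ref 1 -> HIT, frames=[3,1] (faults so far: 3)
  step 8: ref 4 -> FAULT, evict 3, frames=[4,1] (faults so far: 4)
  step 9: ref 3 -> FAULT, evict 1, frames=[4,3] (faults so far: 5)
  step 10: ref 4 -> HIT, frames=[4,3] (faults so far: 5)
  step 11: ref 3 -> HIT, frames=[4,3] (faults so far: 5)
  step 12: ref 3 -> HIT, frames=[4,3] (faults so far: 5)
  step 13: ref 4 -> HIT, frames=[4,3] (faults so far: 5)
  step 14: ref 2 -> FAULT, evict 3, frames=[4,2] (faults so far: 6)
  step 15: ref 3 -> FAULT, evict 4, frames=[3,2] (faults so far: 7)
  LRU total faults: 7
--- Optimal ---
  step 0: ref 3 -> FAULT, frames=[3,-] (faults so far: 1)
  step 1: ref 3 -> HIT, frames=[3,-] (faults so far: 1)
  step 2: ref 4 -> FAULT, frames=[3,4] (faults so far: 2)
  step 3: ref 3 -> HIT, frames=[3,4] (faults so far: 2)
  step 4: ref 1 -> FAULT, evict 4, frames=[3,1] (faults so far: 3)
  step 5: ref 1 -> HIT, frames=[3,1] (faults so far: 3)
  step 6: ref 3 -> HIT, frames=[3,1] (faults so far: 3)
  step 7: ref 1 -> HIT, frames=[3,1] (faults so far: 3)
  step 8: ref 4 -> FAULT, evict 1, frames=[3,4] (faults so far: 4)
  step 9: ref 3 -> HIT, frames=[3,4] (faults so far: 4)
  step 10: ref 4 -> HIT, frames=[3,4] (faults so far: 4)
  step 11: ref 3 -> HIT, frames=[3,4] (faults so far: 4)
  step 12: ref 3 -> HIT, frames=[3,4] (faults so far: 4)
  step 13: ref 4 -> HIT, frames=[3,4] (faults so far: 4)
  step 14: ref 2 -> FAULT, evict 4, frames=[3,2] (faults so far: 5)
  step 15: ref 3 -> HIT, frames=[3,2] (faults so far: 5)
  Optimal total faults: 5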